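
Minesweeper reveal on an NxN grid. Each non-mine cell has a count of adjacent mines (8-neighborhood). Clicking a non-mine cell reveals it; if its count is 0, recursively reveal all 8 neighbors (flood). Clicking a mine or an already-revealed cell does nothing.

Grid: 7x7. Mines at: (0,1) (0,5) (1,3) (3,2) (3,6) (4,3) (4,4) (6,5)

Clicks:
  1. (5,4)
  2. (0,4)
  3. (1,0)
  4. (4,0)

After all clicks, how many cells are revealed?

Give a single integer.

Answer: 20

Derivation:
Click 1 (5,4) count=3: revealed 1 new [(5,4)] -> total=1
Click 2 (0,4) count=2: revealed 1 new [(0,4)] -> total=2
Click 3 (1,0) count=1: revealed 1 new [(1,0)] -> total=3
Click 4 (4,0) count=0: revealed 17 new [(1,1) (2,0) (2,1) (3,0) (3,1) (4,0) (4,1) (4,2) (5,0) (5,1) (5,2) (5,3) (6,0) (6,1) (6,2) (6,3) (6,4)] -> total=20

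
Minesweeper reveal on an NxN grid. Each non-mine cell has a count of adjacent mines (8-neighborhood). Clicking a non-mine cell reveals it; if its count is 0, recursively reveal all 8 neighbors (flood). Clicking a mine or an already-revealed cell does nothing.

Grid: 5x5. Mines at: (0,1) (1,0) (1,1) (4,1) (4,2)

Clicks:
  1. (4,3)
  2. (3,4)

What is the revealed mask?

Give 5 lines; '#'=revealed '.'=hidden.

Click 1 (4,3) count=1: revealed 1 new [(4,3)] -> total=1
Click 2 (3,4) count=0: revealed 13 new [(0,2) (0,3) (0,4) (1,2) (1,3) (1,4) (2,2) (2,3) (2,4) (3,2) (3,3) (3,4) (4,4)] -> total=14

Answer: ..###
..###
..###
..###
...##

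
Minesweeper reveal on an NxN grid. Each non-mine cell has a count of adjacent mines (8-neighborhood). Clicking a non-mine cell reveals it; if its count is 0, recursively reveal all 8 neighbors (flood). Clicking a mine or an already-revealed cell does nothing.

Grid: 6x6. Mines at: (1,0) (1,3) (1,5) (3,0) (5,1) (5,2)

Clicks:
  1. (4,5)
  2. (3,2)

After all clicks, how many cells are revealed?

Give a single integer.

Click 1 (4,5) count=0: revealed 18 new [(2,1) (2,2) (2,3) (2,4) (2,5) (3,1) (3,2) (3,3) (3,4) (3,5) (4,1) (4,2) (4,3) (4,4) (4,5) (5,3) (5,4) (5,5)] -> total=18
Click 2 (3,2) count=0: revealed 0 new [(none)] -> total=18

Answer: 18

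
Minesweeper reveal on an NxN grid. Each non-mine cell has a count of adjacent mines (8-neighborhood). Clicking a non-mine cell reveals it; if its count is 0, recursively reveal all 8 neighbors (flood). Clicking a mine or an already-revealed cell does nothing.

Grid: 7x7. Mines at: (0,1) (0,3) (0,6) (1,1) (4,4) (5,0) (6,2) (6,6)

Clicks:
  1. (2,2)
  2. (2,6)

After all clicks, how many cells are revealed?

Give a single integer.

Click 1 (2,2) count=1: revealed 1 new [(2,2)] -> total=1
Click 2 (2,6) count=0: revealed 29 new [(1,2) (1,3) (1,4) (1,5) (1,6) (2,0) (2,1) (2,3) (2,4) (2,5) (2,6) (3,0) (3,1) (3,2) (3,3) (3,4) (3,5) (3,6) (4,0) (4,1) (4,2) (4,3) (4,5) (4,6) (5,1) (5,2) (5,3) (5,5) (5,6)] -> total=30

Answer: 30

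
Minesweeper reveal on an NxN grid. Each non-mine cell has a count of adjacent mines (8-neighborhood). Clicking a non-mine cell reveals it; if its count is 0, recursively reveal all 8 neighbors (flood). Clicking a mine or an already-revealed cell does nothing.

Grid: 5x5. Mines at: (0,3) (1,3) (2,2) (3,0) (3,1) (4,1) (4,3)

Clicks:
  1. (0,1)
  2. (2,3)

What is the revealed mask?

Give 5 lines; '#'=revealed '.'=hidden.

Answer: ###..
###..
##.#.
.....
.....

Derivation:
Click 1 (0,1) count=0: revealed 8 new [(0,0) (0,1) (0,2) (1,0) (1,1) (1,2) (2,0) (2,1)] -> total=8
Click 2 (2,3) count=2: revealed 1 new [(2,3)] -> total=9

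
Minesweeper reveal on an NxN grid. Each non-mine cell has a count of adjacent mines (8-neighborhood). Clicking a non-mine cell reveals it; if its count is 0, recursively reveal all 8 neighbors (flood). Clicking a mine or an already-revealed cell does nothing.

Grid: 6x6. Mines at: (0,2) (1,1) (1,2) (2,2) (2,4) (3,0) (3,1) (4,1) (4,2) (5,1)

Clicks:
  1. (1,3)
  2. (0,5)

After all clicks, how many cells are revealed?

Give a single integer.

Answer: 6

Derivation:
Click 1 (1,3) count=4: revealed 1 new [(1,3)] -> total=1
Click 2 (0,5) count=0: revealed 5 new [(0,3) (0,4) (0,5) (1,4) (1,5)] -> total=6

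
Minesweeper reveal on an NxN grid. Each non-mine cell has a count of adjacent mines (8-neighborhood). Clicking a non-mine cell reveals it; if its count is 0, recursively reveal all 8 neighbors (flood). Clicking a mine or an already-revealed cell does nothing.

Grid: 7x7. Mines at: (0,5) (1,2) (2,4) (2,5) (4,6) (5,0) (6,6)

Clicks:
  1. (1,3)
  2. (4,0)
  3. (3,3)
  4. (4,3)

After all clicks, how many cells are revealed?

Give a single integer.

Answer: 31

Derivation:
Click 1 (1,3) count=2: revealed 1 new [(1,3)] -> total=1
Click 2 (4,0) count=1: revealed 1 new [(4,0)] -> total=2
Click 3 (3,3) count=1: revealed 1 new [(3,3)] -> total=3
Click 4 (4,3) count=0: revealed 28 new [(0,0) (0,1) (1,0) (1,1) (2,0) (2,1) (2,2) (2,3) (3,0) (3,1) (3,2) (3,4) (3,5) (4,1) (4,2) (4,3) (4,4) (4,5) (5,1) (5,2) (5,3) (5,4) (5,5) (6,1) (6,2) (6,3) (6,4) (6,5)] -> total=31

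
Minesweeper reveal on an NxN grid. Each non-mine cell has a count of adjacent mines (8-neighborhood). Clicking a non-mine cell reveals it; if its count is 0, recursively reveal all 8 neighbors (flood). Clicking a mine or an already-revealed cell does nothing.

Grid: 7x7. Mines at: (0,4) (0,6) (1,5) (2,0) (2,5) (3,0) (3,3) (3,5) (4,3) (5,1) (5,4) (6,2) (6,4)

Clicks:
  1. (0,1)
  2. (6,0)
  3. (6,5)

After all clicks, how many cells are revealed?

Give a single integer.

Click 1 (0,1) count=0: revealed 11 new [(0,0) (0,1) (0,2) (0,3) (1,0) (1,1) (1,2) (1,3) (2,1) (2,2) (2,3)] -> total=11
Click 2 (6,0) count=1: revealed 1 new [(6,0)] -> total=12
Click 3 (6,5) count=2: revealed 1 new [(6,5)] -> total=13

Answer: 13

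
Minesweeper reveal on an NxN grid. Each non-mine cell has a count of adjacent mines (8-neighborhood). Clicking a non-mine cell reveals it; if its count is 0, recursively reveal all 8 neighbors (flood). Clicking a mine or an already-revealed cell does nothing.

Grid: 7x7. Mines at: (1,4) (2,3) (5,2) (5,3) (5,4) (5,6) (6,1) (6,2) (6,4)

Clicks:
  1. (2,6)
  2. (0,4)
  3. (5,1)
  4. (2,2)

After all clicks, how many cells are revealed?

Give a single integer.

Answer: 16

Derivation:
Click 1 (2,6) count=0: revealed 13 new [(0,5) (0,6) (1,5) (1,6) (2,4) (2,5) (2,6) (3,4) (3,5) (3,6) (4,4) (4,5) (4,6)] -> total=13
Click 2 (0,4) count=1: revealed 1 new [(0,4)] -> total=14
Click 3 (5,1) count=3: revealed 1 new [(5,1)] -> total=15
Click 4 (2,2) count=1: revealed 1 new [(2,2)] -> total=16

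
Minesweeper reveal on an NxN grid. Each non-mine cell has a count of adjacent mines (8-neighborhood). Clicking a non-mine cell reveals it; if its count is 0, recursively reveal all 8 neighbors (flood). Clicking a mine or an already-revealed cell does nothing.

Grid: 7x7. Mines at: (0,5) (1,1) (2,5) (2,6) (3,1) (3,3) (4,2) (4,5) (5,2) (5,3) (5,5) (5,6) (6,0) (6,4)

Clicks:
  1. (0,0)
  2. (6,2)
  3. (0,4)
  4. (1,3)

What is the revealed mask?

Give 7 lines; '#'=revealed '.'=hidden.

Click 1 (0,0) count=1: revealed 1 new [(0,0)] -> total=1
Click 2 (6,2) count=2: revealed 1 new [(6,2)] -> total=2
Click 3 (0,4) count=1: revealed 1 new [(0,4)] -> total=3
Click 4 (1,3) count=0: revealed 8 new [(0,2) (0,3) (1,2) (1,3) (1,4) (2,2) (2,3) (2,4)] -> total=11

Answer: #.###..
..###..
..###..
.......
.......
.......
..#....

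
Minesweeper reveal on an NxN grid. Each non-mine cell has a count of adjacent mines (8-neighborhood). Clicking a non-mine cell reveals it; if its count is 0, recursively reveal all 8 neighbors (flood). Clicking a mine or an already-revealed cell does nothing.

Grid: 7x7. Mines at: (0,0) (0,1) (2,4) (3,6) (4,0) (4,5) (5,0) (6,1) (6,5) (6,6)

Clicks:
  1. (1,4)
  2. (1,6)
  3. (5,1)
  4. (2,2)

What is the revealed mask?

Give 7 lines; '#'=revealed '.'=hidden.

Click 1 (1,4) count=1: revealed 1 new [(1,4)] -> total=1
Click 2 (1,6) count=0: revealed 11 new [(0,2) (0,3) (0,4) (0,5) (0,6) (1,2) (1,3) (1,5) (1,6) (2,5) (2,6)] -> total=12
Click 3 (5,1) count=3: revealed 1 new [(5,1)] -> total=13
Click 4 (2,2) count=0: revealed 21 new [(1,0) (1,1) (2,0) (2,1) (2,2) (2,3) (3,0) (3,1) (3,2) (3,3) (3,4) (4,1) (4,2) (4,3) (4,4) (5,2) (5,3) (5,4) (6,2) (6,3) (6,4)] -> total=34

Answer: ..#####
#######
####.##
#####..
.####..
.####..
..###..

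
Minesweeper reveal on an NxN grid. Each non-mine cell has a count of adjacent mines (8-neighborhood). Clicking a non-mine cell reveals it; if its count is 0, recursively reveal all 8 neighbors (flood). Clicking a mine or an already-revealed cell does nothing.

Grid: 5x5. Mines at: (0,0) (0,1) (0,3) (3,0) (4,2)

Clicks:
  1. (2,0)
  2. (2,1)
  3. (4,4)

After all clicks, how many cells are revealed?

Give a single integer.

Answer: 15

Derivation:
Click 1 (2,0) count=1: revealed 1 new [(2,0)] -> total=1
Click 2 (2,1) count=1: revealed 1 new [(2,1)] -> total=2
Click 3 (4,4) count=0: revealed 13 new [(1,1) (1,2) (1,3) (1,4) (2,2) (2,3) (2,4) (3,1) (3,2) (3,3) (3,4) (4,3) (4,4)] -> total=15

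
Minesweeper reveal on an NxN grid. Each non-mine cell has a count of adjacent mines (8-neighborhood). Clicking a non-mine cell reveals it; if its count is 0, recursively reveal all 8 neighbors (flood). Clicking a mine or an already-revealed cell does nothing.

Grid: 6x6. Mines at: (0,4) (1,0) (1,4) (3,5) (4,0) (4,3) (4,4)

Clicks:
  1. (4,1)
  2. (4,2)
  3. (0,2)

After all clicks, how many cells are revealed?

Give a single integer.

Click 1 (4,1) count=1: revealed 1 new [(4,1)] -> total=1
Click 2 (4,2) count=1: revealed 1 new [(4,2)] -> total=2
Click 3 (0,2) count=0: revealed 12 new [(0,1) (0,2) (0,3) (1,1) (1,2) (1,3) (2,1) (2,2) (2,3) (3,1) (3,2) (3,3)] -> total=14

Answer: 14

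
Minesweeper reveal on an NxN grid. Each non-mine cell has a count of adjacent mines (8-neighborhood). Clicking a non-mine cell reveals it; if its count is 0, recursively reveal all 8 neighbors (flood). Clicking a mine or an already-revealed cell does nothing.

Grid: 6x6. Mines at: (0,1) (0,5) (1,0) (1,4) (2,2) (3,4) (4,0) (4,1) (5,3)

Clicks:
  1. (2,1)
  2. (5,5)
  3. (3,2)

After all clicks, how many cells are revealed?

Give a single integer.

Click 1 (2,1) count=2: revealed 1 new [(2,1)] -> total=1
Click 2 (5,5) count=0: revealed 4 new [(4,4) (4,5) (5,4) (5,5)] -> total=5
Click 3 (3,2) count=2: revealed 1 new [(3,2)] -> total=6

Answer: 6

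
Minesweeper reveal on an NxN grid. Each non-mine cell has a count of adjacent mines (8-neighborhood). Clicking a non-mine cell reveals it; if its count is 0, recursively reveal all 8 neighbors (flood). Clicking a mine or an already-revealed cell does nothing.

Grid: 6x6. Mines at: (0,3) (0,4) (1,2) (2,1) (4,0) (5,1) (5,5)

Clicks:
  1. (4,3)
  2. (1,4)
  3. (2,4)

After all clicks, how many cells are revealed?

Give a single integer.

Click 1 (4,3) count=0: revealed 18 new [(1,3) (1,4) (1,5) (2,2) (2,3) (2,4) (2,5) (3,2) (3,3) (3,4) (3,5) (4,2) (4,3) (4,4) (4,5) (5,2) (5,3) (5,4)] -> total=18
Click 2 (1,4) count=2: revealed 0 new [(none)] -> total=18
Click 3 (2,4) count=0: revealed 0 new [(none)] -> total=18

Answer: 18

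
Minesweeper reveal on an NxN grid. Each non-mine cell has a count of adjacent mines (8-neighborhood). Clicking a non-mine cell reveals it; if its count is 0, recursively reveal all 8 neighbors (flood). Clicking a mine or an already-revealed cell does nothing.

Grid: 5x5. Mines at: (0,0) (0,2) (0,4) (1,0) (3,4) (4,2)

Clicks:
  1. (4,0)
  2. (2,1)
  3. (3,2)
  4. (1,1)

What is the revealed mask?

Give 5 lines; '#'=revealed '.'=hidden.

Answer: .....
.#...
##...
###..
##...

Derivation:
Click 1 (4,0) count=0: revealed 6 new [(2,0) (2,1) (3,0) (3,1) (4,0) (4,1)] -> total=6
Click 2 (2,1) count=1: revealed 0 new [(none)] -> total=6
Click 3 (3,2) count=1: revealed 1 new [(3,2)] -> total=7
Click 4 (1,1) count=3: revealed 1 new [(1,1)] -> total=8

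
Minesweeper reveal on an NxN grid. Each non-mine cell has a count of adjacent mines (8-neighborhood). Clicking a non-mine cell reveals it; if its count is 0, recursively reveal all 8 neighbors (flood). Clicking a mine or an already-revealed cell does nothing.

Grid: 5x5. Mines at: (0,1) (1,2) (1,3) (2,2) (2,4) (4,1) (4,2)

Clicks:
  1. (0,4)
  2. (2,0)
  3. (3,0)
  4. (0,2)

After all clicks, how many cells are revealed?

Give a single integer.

Click 1 (0,4) count=1: revealed 1 new [(0,4)] -> total=1
Click 2 (2,0) count=0: revealed 6 new [(1,0) (1,1) (2,0) (2,1) (3,0) (3,1)] -> total=7
Click 3 (3,0) count=1: revealed 0 new [(none)] -> total=7
Click 4 (0,2) count=3: revealed 1 new [(0,2)] -> total=8

Answer: 8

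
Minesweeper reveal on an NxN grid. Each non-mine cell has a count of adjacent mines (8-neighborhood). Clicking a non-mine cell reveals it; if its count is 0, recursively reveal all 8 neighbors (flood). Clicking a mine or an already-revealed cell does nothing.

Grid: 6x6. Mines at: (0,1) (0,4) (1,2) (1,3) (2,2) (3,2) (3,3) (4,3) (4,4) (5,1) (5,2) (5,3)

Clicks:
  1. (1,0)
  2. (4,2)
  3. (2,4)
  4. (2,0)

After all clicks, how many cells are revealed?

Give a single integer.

Answer: 10

Derivation:
Click 1 (1,0) count=1: revealed 1 new [(1,0)] -> total=1
Click 2 (4,2) count=6: revealed 1 new [(4,2)] -> total=2
Click 3 (2,4) count=2: revealed 1 new [(2,4)] -> total=3
Click 4 (2,0) count=0: revealed 7 new [(1,1) (2,0) (2,1) (3,0) (3,1) (4,0) (4,1)] -> total=10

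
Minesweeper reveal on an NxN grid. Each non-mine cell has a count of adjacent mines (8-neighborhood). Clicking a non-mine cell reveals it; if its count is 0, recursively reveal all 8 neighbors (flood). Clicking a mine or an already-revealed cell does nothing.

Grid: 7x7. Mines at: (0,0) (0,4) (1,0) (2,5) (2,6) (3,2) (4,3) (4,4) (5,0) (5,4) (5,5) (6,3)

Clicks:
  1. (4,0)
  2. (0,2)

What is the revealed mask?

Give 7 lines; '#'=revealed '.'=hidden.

Click 1 (4,0) count=1: revealed 1 new [(4,0)] -> total=1
Click 2 (0,2) count=0: revealed 9 new [(0,1) (0,2) (0,3) (1,1) (1,2) (1,3) (2,1) (2,2) (2,3)] -> total=10

Answer: .###...
.###...
.###...
.......
#......
.......
.......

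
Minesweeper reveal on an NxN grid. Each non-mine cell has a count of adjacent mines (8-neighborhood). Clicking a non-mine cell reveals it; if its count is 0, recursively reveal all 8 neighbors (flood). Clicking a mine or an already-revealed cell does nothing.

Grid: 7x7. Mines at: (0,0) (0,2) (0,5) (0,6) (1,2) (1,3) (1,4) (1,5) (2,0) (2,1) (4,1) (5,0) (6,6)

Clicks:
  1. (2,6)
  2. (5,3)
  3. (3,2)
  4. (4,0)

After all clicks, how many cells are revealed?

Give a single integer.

Answer: 27

Derivation:
Click 1 (2,6) count=1: revealed 1 new [(2,6)] -> total=1
Click 2 (5,3) count=0: revealed 25 new [(2,2) (2,3) (2,4) (2,5) (3,2) (3,3) (3,4) (3,5) (3,6) (4,2) (4,3) (4,4) (4,5) (4,6) (5,1) (5,2) (5,3) (5,4) (5,5) (5,6) (6,1) (6,2) (6,3) (6,4) (6,5)] -> total=26
Click 3 (3,2) count=2: revealed 0 new [(none)] -> total=26
Click 4 (4,0) count=2: revealed 1 new [(4,0)] -> total=27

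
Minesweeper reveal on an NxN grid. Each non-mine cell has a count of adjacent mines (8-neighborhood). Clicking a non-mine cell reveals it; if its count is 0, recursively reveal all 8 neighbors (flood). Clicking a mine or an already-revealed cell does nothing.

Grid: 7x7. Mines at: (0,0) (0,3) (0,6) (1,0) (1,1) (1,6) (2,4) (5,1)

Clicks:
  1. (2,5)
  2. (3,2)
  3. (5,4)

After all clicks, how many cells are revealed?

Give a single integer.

Answer: 30

Derivation:
Click 1 (2,5) count=2: revealed 1 new [(2,5)] -> total=1
Click 2 (3,2) count=0: revealed 29 new [(2,0) (2,1) (2,2) (2,3) (2,6) (3,0) (3,1) (3,2) (3,3) (3,4) (3,5) (3,6) (4,0) (4,1) (4,2) (4,3) (4,4) (4,5) (4,6) (5,2) (5,3) (5,4) (5,5) (5,6) (6,2) (6,3) (6,4) (6,5) (6,6)] -> total=30
Click 3 (5,4) count=0: revealed 0 new [(none)] -> total=30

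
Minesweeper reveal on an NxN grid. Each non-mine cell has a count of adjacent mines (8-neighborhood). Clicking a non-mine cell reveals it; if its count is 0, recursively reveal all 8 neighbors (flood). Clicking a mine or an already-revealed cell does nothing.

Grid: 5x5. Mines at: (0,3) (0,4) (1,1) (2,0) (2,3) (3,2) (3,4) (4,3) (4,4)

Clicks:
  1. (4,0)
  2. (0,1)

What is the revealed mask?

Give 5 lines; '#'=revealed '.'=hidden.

Answer: .#...
.....
.....
##...
##...

Derivation:
Click 1 (4,0) count=0: revealed 4 new [(3,0) (3,1) (4,0) (4,1)] -> total=4
Click 2 (0,1) count=1: revealed 1 new [(0,1)] -> total=5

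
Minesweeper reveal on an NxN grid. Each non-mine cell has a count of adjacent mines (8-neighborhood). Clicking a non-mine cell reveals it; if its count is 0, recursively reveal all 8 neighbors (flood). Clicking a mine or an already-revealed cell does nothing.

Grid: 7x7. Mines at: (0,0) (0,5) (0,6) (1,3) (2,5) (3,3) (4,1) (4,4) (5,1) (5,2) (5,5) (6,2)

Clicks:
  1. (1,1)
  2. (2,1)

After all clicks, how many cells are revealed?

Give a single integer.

Click 1 (1,1) count=1: revealed 1 new [(1,1)] -> total=1
Click 2 (2,1) count=0: revealed 8 new [(1,0) (1,2) (2,0) (2,1) (2,2) (3,0) (3,1) (3,2)] -> total=9

Answer: 9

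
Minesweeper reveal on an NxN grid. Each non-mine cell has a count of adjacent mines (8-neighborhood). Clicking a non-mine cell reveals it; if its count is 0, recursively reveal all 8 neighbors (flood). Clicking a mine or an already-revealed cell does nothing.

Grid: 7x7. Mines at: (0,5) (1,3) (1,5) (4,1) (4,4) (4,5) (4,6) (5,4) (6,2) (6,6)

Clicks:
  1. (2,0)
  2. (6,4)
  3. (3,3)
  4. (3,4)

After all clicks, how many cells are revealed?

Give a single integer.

Click 1 (2,0) count=0: revealed 12 new [(0,0) (0,1) (0,2) (1,0) (1,1) (1,2) (2,0) (2,1) (2,2) (3,0) (3,1) (3,2)] -> total=12
Click 2 (6,4) count=1: revealed 1 new [(6,4)] -> total=13
Click 3 (3,3) count=1: revealed 1 new [(3,3)] -> total=14
Click 4 (3,4) count=2: revealed 1 new [(3,4)] -> total=15

Answer: 15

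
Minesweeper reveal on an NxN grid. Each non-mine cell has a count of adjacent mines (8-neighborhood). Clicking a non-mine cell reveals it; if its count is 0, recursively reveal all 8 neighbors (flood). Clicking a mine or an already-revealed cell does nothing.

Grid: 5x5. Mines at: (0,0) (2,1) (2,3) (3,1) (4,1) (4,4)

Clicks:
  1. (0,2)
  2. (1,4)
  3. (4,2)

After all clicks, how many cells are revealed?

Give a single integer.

Click 1 (0,2) count=0: revealed 8 new [(0,1) (0,2) (0,3) (0,4) (1,1) (1,2) (1,3) (1,4)] -> total=8
Click 2 (1,4) count=1: revealed 0 new [(none)] -> total=8
Click 3 (4,2) count=2: revealed 1 new [(4,2)] -> total=9

Answer: 9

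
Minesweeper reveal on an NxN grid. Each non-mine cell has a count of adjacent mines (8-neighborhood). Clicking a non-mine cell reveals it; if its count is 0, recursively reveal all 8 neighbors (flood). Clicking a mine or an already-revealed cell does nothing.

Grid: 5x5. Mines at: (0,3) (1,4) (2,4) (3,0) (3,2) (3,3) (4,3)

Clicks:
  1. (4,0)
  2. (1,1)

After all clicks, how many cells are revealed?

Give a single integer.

Click 1 (4,0) count=1: revealed 1 new [(4,0)] -> total=1
Click 2 (1,1) count=0: revealed 9 new [(0,0) (0,1) (0,2) (1,0) (1,1) (1,2) (2,0) (2,1) (2,2)] -> total=10

Answer: 10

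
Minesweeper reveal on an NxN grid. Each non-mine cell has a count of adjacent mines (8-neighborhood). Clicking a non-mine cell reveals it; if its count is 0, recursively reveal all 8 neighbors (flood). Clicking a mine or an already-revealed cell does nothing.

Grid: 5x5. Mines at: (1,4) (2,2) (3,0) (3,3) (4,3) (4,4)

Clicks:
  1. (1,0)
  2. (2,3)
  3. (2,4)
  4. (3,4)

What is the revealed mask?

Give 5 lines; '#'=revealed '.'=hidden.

Click 1 (1,0) count=0: revealed 10 new [(0,0) (0,1) (0,2) (0,3) (1,0) (1,1) (1,2) (1,3) (2,0) (2,1)] -> total=10
Click 2 (2,3) count=3: revealed 1 new [(2,3)] -> total=11
Click 3 (2,4) count=2: revealed 1 new [(2,4)] -> total=12
Click 4 (3,4) count=3: revealed 1 new [(3,4)] -> total=13

Answer: ####.
####.
##.##
....#
.....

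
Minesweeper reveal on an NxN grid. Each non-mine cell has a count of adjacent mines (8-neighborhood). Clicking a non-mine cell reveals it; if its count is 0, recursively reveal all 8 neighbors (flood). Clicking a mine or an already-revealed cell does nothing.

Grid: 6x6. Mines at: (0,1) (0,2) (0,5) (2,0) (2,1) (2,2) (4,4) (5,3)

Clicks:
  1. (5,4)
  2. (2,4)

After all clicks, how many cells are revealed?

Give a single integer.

Click 1 (5,4) count=2: revealed 1 new [(5,4)] -> total=1
Click 2 (2,4) count=0: revealed 9 new [(1,3) (1,4) (1,5) (2,3) (2,4) (2,5) (3,3) (3,4) (3,5)] -> total=10

Answer: 10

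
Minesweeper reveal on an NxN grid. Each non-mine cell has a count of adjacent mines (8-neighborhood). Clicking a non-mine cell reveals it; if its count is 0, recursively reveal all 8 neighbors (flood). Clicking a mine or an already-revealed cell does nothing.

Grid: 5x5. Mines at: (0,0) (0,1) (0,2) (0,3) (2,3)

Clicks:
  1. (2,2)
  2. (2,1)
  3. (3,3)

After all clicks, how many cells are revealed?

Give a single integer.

Answer: 16

Derivation:
Click 1 (2,2) count=1: revealed 1 new [(2,2)] -> total=1
Click 2 (2,1) count=0: revealed 15 new [(1,0) (1,1) (1,2) (2,0) (2,1) (3,0) (3,1) (3,2) (3,3) (3,4) (4,0) (4,1) (4,2) (4,3) (4,4)] -> total=16
Click 3 (3,3) count=1: revealed 0 new [(none)] -> total=16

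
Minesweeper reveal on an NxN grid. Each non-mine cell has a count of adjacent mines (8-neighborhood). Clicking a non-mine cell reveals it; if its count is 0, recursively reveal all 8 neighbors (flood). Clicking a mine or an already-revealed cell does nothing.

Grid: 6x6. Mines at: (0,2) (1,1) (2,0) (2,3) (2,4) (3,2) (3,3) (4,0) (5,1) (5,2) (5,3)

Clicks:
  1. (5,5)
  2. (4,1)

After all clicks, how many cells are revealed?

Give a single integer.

Click 1 (5,5) count=0: revealed 6 new [(3,4) (3,5) (4,4) (4,5) (5,4) (5,5)] -> total=6
Click 2 (4,1) count=4: revealed 1 new [(4,1)] -> total=7

Answer: 7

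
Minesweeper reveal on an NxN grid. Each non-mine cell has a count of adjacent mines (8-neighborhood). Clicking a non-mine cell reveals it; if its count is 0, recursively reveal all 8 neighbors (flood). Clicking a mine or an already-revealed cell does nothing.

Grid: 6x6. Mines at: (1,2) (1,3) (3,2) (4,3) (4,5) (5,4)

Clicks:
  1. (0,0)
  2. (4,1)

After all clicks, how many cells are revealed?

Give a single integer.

Answer: 14

Derivation:
Click 1 (0,0) count=0: revealed 14 new [(0,0) (0,1) (1,0) (1,1) (2,0) (2,1) (3,0) (3,1) (4,0) (4,1) (4,2) (5,0) (5,1) (5,2)] -> total=14
Click 2 (4,1) count=1: revealed 0 new [(none)] -> total=14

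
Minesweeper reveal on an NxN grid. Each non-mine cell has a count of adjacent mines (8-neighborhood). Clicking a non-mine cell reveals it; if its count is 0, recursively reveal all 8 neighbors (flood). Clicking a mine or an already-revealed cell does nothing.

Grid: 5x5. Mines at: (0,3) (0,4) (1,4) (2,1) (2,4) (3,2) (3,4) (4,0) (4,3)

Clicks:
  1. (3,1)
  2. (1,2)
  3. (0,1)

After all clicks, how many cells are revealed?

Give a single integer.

Click 1 (3,1) count=3: revealed 1 new [(3,1)] -> total=1
Click 2 (1,2) count=2: revealed 1 new [(1,2)] -> total=2
Click 3 (0,1) count=0: revealed 5 new [(0,0) (0,1) (0,2) (1,0) (1,1)] -> total=7

Answer: 7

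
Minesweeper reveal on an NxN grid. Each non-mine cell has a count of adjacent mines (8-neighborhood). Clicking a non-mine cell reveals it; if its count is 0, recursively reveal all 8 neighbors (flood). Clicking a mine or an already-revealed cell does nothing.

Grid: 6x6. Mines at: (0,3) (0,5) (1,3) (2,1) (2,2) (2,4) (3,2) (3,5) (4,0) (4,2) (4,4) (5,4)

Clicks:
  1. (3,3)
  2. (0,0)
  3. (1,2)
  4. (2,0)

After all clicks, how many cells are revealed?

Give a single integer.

Answer: 8

Derivation:
Click 1 (3,3) count=5: revealed 1 new [(3,3)] -> total=1
Click 2 (0,0) count=0: revealed 6 new [(0,0) (0,1) (0,2) (1,0) (1,1) (1,2)] -> total=7
Click 3 (1,2) count=4: revealed 0 new [(none)] -> total=7
Click 4 (2,0) count=1: revealed 1 new [(2,0)] -> total=8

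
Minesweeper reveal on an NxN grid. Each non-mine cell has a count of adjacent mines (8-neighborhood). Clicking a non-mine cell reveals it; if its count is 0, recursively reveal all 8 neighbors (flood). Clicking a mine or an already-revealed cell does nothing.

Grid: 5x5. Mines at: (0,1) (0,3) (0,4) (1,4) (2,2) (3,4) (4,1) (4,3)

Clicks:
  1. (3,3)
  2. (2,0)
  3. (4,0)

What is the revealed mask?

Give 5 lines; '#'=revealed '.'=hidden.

Click 1 (3,3) count=3: revealed 1 new [(3,3)] -> total=1
Click 2 (2,0) count=0: revealed 6 new [(1,0) (1,1) (2,0) (2,1) (3,0) (3,1)] -> total=7
Click 3 (4,0) count=1: revealed 1 new [(4,0)] -> total=8

Answer: .....
##...
##...
##.#.
#....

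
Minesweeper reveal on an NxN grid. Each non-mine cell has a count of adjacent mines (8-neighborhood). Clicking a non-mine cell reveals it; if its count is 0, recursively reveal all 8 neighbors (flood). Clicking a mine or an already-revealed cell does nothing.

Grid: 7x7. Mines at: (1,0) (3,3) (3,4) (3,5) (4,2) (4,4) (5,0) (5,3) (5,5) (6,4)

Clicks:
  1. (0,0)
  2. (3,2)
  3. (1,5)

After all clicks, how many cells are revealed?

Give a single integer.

Answer: 20

Derivation:
Click 1 (0,0) count=1: revealed 1 new [(0,0)] -> total=1
Click 2 (3,2) count=2: revealed 1 new [(3,2)] -> total=2
Click 3 (1,5) count=0: revealed 18 new [(0,1) (0,2) (0,3) (0,4) (0,5) (0,6) (1,1) (1,2) (1,3) (1,4) (1,5) (1,6) (2,1) (2,2) (2,3) (2,4) (2,5) (2,6)] -> total=20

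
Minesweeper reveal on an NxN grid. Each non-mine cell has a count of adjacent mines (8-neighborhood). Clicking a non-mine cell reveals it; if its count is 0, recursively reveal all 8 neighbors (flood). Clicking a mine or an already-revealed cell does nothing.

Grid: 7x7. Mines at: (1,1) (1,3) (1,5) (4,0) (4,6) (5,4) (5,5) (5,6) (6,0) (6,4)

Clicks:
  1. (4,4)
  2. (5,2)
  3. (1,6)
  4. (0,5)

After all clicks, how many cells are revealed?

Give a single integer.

Click 1 (4,4) count=2: revealed 1 new [(4,4)] -> total=1
Click 2 (5,2) count=0: revealed 20 new [(2,1) (2,2) (2,3) (2,4) (2,5) (3,1) (3,2) (3,3) (3,4) (3,5) (4,1) (4,2) (4,3) (4,5) (5,1) (5,2) (5,3) (6,1) (6,2) (6,3)] -> total=21
Click 3 (1,6) count=1: revealed 1 new [(1,6)] -> total=22
Click 4 (0,5) count=1: revealed 1 new [(0,5)] -> total=23

Answer: 23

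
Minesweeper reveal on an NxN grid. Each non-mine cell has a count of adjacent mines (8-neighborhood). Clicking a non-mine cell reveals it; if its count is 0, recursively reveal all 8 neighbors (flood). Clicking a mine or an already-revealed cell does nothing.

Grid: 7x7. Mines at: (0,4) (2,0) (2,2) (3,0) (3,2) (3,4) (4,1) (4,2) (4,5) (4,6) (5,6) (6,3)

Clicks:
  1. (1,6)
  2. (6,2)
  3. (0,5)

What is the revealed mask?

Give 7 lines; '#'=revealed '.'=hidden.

Click 1 (1,6) count=0: revealed 8 new [(0,5) (0,6) (1,5) (1,6) (2,5) (2,6) (3,5) (3,6)] -> total=8
Click 2 (6,2) count=1: revealed 1 new [(6,2)] -> total=9
Click 3 (0,5) count=1: revealed 0 new [(none)] -> total=9

Answer: .....##
.....##
.....##
.....##
.......
.......
..#....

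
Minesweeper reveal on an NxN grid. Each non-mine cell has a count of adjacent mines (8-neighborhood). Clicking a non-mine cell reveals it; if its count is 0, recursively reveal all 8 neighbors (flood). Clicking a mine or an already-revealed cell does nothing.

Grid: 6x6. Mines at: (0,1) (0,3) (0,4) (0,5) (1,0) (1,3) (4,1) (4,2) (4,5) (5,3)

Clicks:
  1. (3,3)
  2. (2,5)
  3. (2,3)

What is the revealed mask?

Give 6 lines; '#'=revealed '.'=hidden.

Answer: ......
....##
...###
...###
......
......

Derivation:
Click 1 (3,3) count=1: revealed 1 new [(3,3)] -> total=1
Click 2 (2,5) count=0: revealed 6 new [(1,4) (1,5) (2,4) (2,5) (3,4) (3,5)] -> total=7
Click 3 (2,3) count=1: revealed 1 new [(2,3)] -> total=8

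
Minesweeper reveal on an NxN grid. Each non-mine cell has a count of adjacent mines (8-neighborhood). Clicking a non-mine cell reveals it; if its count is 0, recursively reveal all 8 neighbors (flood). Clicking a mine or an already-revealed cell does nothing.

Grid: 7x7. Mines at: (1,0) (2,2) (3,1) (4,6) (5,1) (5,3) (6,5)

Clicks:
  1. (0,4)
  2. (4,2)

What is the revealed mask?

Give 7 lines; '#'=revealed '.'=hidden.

Click 1 (0,4) count=0: revealed 23 new [(0,1) (0,2) (0,3) (0,4) (0,5) (0,6) (1,1) (1,2) (1,3) (1,4) (1,5) (1,6) (2,3) (2,4) (2,5) (2,6) (3,3) (3,4) (3,5) (3,6) (4,3) (4,4) (4,5)] -> total=23
Click 2 (4,2) count=3: revealed 1 new [(4,2)] -> total=24

Answer: .######
.######
...####
...####
..####.
.......
.......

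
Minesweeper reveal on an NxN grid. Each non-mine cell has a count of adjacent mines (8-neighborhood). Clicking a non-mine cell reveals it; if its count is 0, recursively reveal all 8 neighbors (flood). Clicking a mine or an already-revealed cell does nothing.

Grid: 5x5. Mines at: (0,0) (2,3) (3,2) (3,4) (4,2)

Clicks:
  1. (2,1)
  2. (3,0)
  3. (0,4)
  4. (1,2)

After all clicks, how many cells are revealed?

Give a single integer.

Answer: 15

Derivation:
Click 1 (2,1) count=1: revealed 1 new [(2,1)] -> total=1
Click 2 (3,0) count=0: revealed 7 new [(1,0) (1,1) (2,0) (3,0) (3,1) (4,0) (4,1)] -> total=8
Click 3 (0,4) count=0: revealed 7 new [(0,1) (0,2) (0,3) (0,4) (1,2) (1,3) (1,4)] -> total=15
Click 4 (1,2) count=1: revealed 0 new [(none)] -> total=15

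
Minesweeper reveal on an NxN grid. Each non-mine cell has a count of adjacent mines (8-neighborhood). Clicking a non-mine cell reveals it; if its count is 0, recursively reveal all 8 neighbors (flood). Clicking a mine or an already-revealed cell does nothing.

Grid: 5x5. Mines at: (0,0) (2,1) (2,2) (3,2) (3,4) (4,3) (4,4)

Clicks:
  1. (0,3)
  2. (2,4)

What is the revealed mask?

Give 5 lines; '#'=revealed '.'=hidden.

Answer: .####
.####
...##
.....
.....

Derivation:
Click 1 (0,3) count=0: revealed 10 new [(0,1) (0,2) (0,3) (0,4) (1,1) (1,2) (1,3) (1,4) (2,3) (2,4)] -> total=10
Click 2 (2,4) count=1: revealed 0 new [(none)] -> total=10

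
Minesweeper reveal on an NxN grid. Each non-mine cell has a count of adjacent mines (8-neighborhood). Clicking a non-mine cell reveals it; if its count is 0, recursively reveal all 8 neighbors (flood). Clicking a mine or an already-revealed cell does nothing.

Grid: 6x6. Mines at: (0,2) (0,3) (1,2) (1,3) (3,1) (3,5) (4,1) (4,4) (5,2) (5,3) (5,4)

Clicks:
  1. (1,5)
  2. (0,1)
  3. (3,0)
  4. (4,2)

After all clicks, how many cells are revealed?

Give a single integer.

Answer: 9

Derivation:
Click 1 (1,5) count=0: revealed 6 new [(0,4) (0,5) (1,4) (1,5) (2,4) (2,5)] -> total=6
Click 2 (0,1) count=2: revealed 1 new [(0,1)] -> total=7
Click 3 (3,0) count=2: revealed 1 new [(3,0)] -> total=8
Click 4 (4,2) count=4: revealed 1 new [(4,2)] -> total=9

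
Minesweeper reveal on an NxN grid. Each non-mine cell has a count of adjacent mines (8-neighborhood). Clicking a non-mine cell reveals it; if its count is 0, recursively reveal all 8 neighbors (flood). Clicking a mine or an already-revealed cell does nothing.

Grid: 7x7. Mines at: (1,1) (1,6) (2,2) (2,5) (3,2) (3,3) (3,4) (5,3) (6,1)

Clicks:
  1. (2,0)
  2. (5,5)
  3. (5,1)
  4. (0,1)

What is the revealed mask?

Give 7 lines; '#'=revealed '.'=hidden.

Answer: .#.....
.......
#......
.....##
....###
.#..###
....###

Derivation:
Click 1 (2,0) count=1: revealed 1 new [(2,0)] -> total=1
Click 2 (5,5) count=0: revealed 11 new [(3,5) (3,6) (4,4) (4,5) (4,6) (5,4) (5,5) (5,6) (6,4) (6,5) (6,6)] -> total=12
Click 3 (5,1) count=1: revealed 1 new [(5,1)] -> total=13
Click 4 (0,1) count=1: revealed 1 new [(0,1)] -> total=14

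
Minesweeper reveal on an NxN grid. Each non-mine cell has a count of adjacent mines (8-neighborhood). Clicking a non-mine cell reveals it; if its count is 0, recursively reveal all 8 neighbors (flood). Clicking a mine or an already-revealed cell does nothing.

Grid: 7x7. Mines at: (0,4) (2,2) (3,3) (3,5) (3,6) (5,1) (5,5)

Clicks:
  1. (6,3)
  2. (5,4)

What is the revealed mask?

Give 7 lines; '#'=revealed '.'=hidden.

Click 1 (6,3) count=0: revealed 9 new [(4,2) (4,3) (4,4) (5,2) (5,3) (5,4) (6,2) (6,3) (6,4)] -> total=9
Click 2 (5,4) count=1: revealed 0 new [(none)] -> total=9

Answer: .......
.......
.......
.......
..###..
..###..
..###..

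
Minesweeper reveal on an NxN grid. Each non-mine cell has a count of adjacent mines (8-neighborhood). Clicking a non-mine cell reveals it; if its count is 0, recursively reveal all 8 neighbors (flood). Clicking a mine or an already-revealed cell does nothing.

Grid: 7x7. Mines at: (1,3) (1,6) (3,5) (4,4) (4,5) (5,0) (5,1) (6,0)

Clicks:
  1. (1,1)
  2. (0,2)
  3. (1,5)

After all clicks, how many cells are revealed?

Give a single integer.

Answer: 19

Derivation:
Click 1 (1,1) count=0: revealed 18 new [(0,0) (0,1) (0,2) (1,0) (1,1) (1,2) (2,0) (2,1) (2,2) (2,3) (3,0) (3,1) (3,2) (3,3) (4,0) (4,1) (4,2) (4,3)] -> total=18
Click 2 (0,2) count=1: revealed 0 new [(none)] -> total=18
Click 3 (1,5) count=1: revealed 1 new [(1,5)] -> total=19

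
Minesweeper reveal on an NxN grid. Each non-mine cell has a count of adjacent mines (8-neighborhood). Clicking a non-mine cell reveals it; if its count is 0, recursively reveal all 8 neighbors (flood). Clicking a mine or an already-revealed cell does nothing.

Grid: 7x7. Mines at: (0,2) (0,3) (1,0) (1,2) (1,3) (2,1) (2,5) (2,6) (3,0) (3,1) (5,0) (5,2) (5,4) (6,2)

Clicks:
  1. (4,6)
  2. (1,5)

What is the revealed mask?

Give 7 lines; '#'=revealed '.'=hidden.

Answer: .......
.....#.
.......
.....##
.....##
.....##
.....##

Derivation:
Click 1 (4,6) count=0: revealed 8 new [(3,5) (3,6) (4,5) (4,6) (5,5) (5,6) (6,5) (6,6)] -> total=8
Click 2 (1,5) count=2: revealed 1 new [(1,5)] -> total=9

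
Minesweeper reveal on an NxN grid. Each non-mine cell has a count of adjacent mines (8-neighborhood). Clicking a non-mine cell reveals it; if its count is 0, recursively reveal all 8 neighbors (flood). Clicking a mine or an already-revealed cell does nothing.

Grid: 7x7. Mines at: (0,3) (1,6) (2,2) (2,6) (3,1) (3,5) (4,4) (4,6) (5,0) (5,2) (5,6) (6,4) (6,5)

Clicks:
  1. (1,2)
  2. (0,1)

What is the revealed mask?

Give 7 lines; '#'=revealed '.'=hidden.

Answer: ###....
###....
##.....
.......
.......
.......
.......

Derivation:
Click 1 (1,2) count=2: revealed 1 new [(1,2)] -> total=1
Click 2 (0,1) count=0: revealed 7 new [(0,0) (0,1) (0,2) (1,0) (1,1) (2,0) (2,1)] -> total=8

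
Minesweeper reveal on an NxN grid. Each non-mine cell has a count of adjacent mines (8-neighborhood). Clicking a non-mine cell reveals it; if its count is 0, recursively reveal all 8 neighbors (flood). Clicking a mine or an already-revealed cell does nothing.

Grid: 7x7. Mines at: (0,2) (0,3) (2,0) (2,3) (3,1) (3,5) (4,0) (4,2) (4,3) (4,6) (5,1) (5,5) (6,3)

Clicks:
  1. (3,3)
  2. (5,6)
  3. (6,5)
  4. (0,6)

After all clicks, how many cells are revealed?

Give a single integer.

Click 1 (3,3) count=3: revealed 1 new [(3,3)] -> total=1
Click 2 (5,6) count=2: revealed 1 new [(5,6)] -> total=2
Click 3 (6,5) count=1: revealed 1 new [(6,5)] -> total=3
Click 4 (0,6) count=0: revealed 9 new [(0,4) (0,5) (0,6) (1,4) (1,5) (1,6) (2,4) (2,5) (2,6)] -> total=12

Answer: 12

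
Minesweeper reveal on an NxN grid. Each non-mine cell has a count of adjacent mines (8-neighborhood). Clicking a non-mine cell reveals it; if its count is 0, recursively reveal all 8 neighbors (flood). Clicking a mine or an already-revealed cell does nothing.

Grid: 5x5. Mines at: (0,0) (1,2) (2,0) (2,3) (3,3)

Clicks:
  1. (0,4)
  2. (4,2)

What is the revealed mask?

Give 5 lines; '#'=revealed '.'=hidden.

Answer: ...##
...##
.....
.....
..#..

Derivation:
Click 1 (0,4) count=0: revealed 4 new [(0,3) (0,4) (1,3) (1,4)] -> total=4
Click 2 (4,2) count=1: revealed 1 new [(4,2)] -> total=5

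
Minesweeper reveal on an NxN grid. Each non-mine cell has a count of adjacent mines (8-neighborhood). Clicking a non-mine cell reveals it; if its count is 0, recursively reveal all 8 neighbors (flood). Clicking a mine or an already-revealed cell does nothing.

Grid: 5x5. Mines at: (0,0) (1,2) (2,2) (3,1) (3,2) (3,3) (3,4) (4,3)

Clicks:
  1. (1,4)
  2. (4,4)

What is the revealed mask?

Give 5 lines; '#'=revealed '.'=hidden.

Click 1 (1,4) count=0: revealed 6 new [(0,3) (0,4) (1,3) (1,4) (2,3) (2,4)] -> total=6
Click 2 (4,4) count=3: revealed 1 new [(4,4)] -> total=7

Answer: ...##
...##
...##
.....
....#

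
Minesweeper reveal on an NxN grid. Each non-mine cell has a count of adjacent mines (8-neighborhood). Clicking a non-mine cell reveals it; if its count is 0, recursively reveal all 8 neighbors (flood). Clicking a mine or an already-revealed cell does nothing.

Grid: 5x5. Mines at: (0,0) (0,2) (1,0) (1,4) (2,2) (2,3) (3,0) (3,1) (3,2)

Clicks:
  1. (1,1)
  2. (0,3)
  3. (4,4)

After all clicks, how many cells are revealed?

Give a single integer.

Answer: 6

Derivation:
Click 1 (1,1) count=4: revealed 1 new [(1,1)] -> total=1
Click 2 (0,3) count=2: revealed 1 new [(0,3)] -> total=2
Click 3 (4,4) count=0: revealed 4 new [(3,3) (3,4) (4,3) (4,4)] -> total=6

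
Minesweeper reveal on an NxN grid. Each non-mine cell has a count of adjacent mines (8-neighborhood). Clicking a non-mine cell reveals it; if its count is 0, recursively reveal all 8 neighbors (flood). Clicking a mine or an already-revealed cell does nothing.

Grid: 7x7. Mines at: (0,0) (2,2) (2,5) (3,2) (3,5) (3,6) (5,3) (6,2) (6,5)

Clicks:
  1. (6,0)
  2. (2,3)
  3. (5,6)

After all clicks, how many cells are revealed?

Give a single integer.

Click 1 (6,0) count=0: revealed 12 new [(1,0) (1,1) (2,0) (2,1) (3,0) (3,1) (4,0) (4,1) (5,0) (5,1) (6,0) (6,1)] -> total=12
Click 2 (2,3) count=2: revealed 1 new [(2,3)] -> total=13
Click 3 (5,6) count=1: revealed 1 new [(5,6)] -> total=14

Answer: 14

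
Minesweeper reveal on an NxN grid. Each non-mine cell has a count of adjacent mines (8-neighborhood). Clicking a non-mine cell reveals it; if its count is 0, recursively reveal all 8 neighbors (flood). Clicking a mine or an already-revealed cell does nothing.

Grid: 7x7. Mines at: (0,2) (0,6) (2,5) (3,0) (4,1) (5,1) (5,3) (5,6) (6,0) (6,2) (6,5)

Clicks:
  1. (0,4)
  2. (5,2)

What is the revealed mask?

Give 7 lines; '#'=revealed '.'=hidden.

Answer: ...###.
...###.
.......
.......
.......
..#....
.......

Derivation:
Click 1 (0,4) count=0: revealed 6 new [(0,3) (0,4) (0,5) (1,3) (1,4) (1,5)] -> total=6
Click 2 (5,2) count=4: revealed 1 new [(5,2)] -> total=7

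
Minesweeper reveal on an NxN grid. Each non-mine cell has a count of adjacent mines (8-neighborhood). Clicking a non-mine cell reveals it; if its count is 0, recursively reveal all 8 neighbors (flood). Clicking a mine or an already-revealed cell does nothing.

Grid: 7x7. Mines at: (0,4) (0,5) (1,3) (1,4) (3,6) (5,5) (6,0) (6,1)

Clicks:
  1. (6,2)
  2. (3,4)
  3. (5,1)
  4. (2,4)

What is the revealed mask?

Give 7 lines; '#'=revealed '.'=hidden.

Answer: ###....
###....
######.
######.
######.
#####..
..###..

Derivation:
Click 1 (6,2) count=1: revealed 1 new [(6,2)] -> total=1
Click 2 (3,4) count=0: revealed 31 new [(0,0) (0,1) (0,2) (1,0) (1,1) (1,2) (2,0) (2,1) (2,2) (2,3) (2,4) (2,5) (3,0) (3,1) (3,2) (3,3) (3,4) (3,5) (4,0) (4,1) (4,2) (4,3) (4,4) (4,5) (5,0) (5,1) (5,2) (5,3) (5,4) (6,3) (6,4)] -> total=32
Click 3 (5,1) count=2: revealed 0 new [(none)] -> total=32
Click 4 (2,4) count=2: revealed 0 new [(none)] -> total=32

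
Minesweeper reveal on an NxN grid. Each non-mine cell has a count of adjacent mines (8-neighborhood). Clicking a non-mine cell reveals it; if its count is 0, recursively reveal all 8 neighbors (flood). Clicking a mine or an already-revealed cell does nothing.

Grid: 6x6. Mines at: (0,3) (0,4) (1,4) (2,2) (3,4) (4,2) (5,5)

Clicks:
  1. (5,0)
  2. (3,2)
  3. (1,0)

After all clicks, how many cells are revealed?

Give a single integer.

Answer: 15

Derivation:
Click 1 (5,0) count=0: revealed 14 new [(0,0) (0,1) (0,2) (1,0) (1,1) (1,2) (2,0) (2,1) (3,0) (3,1) (4,0) (4,1) (5,0) (5,1)] -> total=14
Click 2 (3,2) count=2: revealed 1 new [(3,2)] -> total=15
Click 3 (1,0) count=0: revealed 0 new [(none)] -> total=15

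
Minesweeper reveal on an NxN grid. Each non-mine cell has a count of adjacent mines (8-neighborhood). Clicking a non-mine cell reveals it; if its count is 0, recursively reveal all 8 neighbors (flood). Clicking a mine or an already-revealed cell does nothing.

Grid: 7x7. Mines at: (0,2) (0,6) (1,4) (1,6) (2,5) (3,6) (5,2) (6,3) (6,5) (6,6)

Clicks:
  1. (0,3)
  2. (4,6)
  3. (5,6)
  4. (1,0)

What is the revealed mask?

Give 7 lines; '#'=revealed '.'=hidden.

Click 1 (0,3) count=2: revealed 1 new [(0,3)] -> total=1
Click 2 (4,6) count=1: revealed 1 new [(4,6)] -> total=2
Click 3 (5,6) count=2: revealed 1 new [(5,6)] -> total=3
Click 4 (1,0) count=0: revealed 30 new [(0,0) (0,1) (1,0) (1,1) (1,2) (1,3) (2,0) (2,1) (2,2) (2,3) (2,4) (3,0) (3,1) (3,2) (3,3) (3,4) (3,5) (4,0) (4,1) (4,2) (4,3) (4,4) (4,5) (5,0) (5,1) (5,3) (5,4) (5,5) (6,0) (6,1)] -> total=33

Answer: ##.#...
####...
#####..
######.
#######
##.####
##.....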